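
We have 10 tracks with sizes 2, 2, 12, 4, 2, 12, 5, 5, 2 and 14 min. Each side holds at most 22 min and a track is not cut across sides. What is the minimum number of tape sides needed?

3

Total = 14 + 12 + 12 + 5 + 5 + 4 + 2 + 2 + 2 + 2 = 60 min.
Lower bound: ⌈60/22⌉ = 3 tape sides.
A packing using 3 tape sides:
  side 1: 14 + 5 + 2 = 21
  side 2: 12 + 5 + 4 = 21
  side 3: 12 + 2 + 2 + 2 = 18
This matches the lower bound, so 3 is optimal.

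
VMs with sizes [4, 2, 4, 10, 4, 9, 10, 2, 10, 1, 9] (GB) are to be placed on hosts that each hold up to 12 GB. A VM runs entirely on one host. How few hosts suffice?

Total = 10 + 10 + 10 + 9 + 9 + 4 + 4 + 4 + 2 + 2 + 1 = 65 GB.
Lower bound: ⌈65/12⌉ = 6 hosts.
A packing using 6 hosts:
  host 1: 10 + 2 = 12
  host 2: 10 + 2 = 12
  host 3: 10 + 1 = 11
  host 4: 9 = 9
  host 5: 9 = 9
  host 6: 4 + 4 + 4 = 12
This matches the lower bound, so 6 is optimal.

6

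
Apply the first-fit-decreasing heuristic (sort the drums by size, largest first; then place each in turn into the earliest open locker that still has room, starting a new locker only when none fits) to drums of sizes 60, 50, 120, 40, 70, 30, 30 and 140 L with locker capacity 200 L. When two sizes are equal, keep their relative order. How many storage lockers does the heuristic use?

Sorted descending: 140, 120, 70, 60, 50, 40, 30, 30.
  140 → locker 1 (new)  [load 140/200]
  120 → locker 2 (new)  [load 120/200]
  70 → locker 2  [load 190/200]
  60 → locker 1  [load 200/200]
  50 → locker 3 (new)  [load 50/200]
  40 → locker 3  [load 90/200]
  30 → locker 3  [load 120/200]
  30 → locker 3  [load 150/200]
3 storage lockers opened.

3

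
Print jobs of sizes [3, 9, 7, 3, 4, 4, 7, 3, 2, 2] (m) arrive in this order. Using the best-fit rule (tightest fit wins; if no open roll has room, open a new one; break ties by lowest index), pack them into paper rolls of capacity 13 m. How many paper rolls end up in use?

4

  3 → roll 1 (new)  [load 3/13]
  9 → roll 1  [load 12/13]
  7 → roll 2 (new)  [load 7/13]
  3 → roll 2  [load 10/13]
  4 → roll 3 (new)  [load 4/13]
  4 → roll 3  [load 8/13]
  7 → roll 4 (new)  [load 7/13]
  3 → roll 2  [load 13/13]
  2 → roll 3  [load 10/13]
  2 → roll 3  [load 12/13]
4 paper rolls opened.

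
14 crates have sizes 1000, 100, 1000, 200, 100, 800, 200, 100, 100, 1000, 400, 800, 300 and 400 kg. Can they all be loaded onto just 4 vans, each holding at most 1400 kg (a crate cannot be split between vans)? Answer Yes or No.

Total = 6500 kg; ⌈6500/1400⌉ = 5.
At least 5 vans are required, but only 4 are allowed.

No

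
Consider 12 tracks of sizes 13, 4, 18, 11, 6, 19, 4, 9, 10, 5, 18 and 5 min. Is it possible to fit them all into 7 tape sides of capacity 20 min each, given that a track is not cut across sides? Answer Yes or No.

A valid assignment using 7 tape sides:
  side 1: 19 = 19
  side 2: 18 = 18
  side 3: 18 = 18
  side 4: 13 + 6 = 19
  side 5: 11 + 9 = 20
  side 6: 10 + 5 + 5 = 20
  side 7: 4 + 4 = 8
Every load is within 20 min, so 7 tape sides suffice.

Yes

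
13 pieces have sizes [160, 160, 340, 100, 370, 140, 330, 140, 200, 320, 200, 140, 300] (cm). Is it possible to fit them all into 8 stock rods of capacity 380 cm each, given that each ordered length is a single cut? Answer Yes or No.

Total = 2900 cm; ⌈2900/380⌉ = 8.
The bound of 8 does not rule out 8, but exhaustive search shows no assignment into 8 stock rods of capacity 380 cm exists — the minimum is 9.

No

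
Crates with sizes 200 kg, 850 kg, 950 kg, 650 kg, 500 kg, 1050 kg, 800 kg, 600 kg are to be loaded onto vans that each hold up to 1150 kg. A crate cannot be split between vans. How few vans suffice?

Total = 1050 + 950 + 850 + 800 + 650 + 600 + 500 + 200 = 5600 kg.
Lower bound: ⌈5600/1150⌉ = 5 vans.
Also, 6 crates each exceed 575 kg, and no two of those can share a van, so at least 6 vans are needed.
A packing using 6 vans:
  van 1: 1050 = 1050
  van 2: 950 + 200 = 1150
  van 3: 850 = 850
  van 4: 800 = 800
  van 5: 650 + 500 = 1150
  van 6: 600 = 600
This matches the lower bound, so 6 is optimal.

6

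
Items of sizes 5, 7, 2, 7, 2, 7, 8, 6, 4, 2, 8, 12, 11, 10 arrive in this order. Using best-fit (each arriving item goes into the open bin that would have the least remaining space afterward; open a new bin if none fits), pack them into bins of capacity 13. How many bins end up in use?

8

  5 → bin 1 (new)  [load 5/13]
  7 → bin 1  [load 12/13]
  2 → bin 2 (new)  [load 2/13]
  7 → bin 2  [load 9/13]
  2 → bin 2  [load 11/13]
  7 → bin 3 (new)  [load 7/13]
  8 → bin 4 (new)  [load 8/13]
  6 → bin 3  [load 13/13]
  4 → bin 4  [load 12/13]
  2 → bin 2  [load 13/13]
  8 → bin 5 (new)  [load 8/13]
  12 → bin 6 (new)  [load 12/13]
  11 → bin 7 (new)  [load 11/13]
  10 → bin 8 (new)  [load 10/13]
8 bins opened.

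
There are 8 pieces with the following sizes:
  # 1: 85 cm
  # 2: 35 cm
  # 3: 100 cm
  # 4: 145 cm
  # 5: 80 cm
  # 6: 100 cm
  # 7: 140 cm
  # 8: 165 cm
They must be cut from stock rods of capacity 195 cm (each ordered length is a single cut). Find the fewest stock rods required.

Total = 165 + 145 + 140 + 100 + 100 + 85 + 80 + 35 = 850 cm.
Lower bound: ⌈850/195⌉ = 5 stock rods.
A packing using 5 stock rods:
  stock rod 1: 165 = 165
  stock rod 2: 145 + 35 = 180
  stock rod 3: 140 = 140
  stock rod 4: 100 + 85 = 185
  stock rod 5: 100 + 80 = 180
This matches the lower bound, so 5 is optimal.

5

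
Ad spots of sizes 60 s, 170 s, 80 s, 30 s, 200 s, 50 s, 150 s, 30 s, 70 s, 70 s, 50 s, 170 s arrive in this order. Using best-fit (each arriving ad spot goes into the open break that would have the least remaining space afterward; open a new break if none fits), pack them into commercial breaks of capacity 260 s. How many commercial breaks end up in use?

  60 → break 1 (new)  [load 60/260]
  170 → break 1  [load 230/260]
  80 → break 2 (new)  [load 80/260]
  30 → break 1  [load 260/260]
  200 → break 3 (new)  [load 200/260]
  50 → break 3  [load 250/260]
  150 → break 2  [load 230/260]
  30 → break 2  [load 260/260]
  70 → break 4 (new)  [load 70/260]
  70 → break 4  [load 140/260]
  50 → break 4  [load 190/260]
  170 → break 5 (new)  [load 170/260]
5 commercial breaks opened.

5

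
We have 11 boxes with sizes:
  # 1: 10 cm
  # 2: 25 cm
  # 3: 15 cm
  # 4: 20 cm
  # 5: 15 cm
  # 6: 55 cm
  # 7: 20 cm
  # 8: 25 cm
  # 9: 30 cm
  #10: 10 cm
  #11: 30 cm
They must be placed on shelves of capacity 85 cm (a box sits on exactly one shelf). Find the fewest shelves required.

Total = 55 + 30 + 30 + 25 + 25 + 20 + 20 + 15 + 15 + 10 + 10 = 255 cm.
Lower bound: ⌈255/85⌉ = 3 shelves.
A packing using 3 shelves:
  shelf 1: 55 + 30 = 85
  shelf 2: 30 + 25 + 20 + 10 = 85
  shelf 3: 25 + 20 + 15 + 15 + 10 = 85
This matches the lower bound, so 3 is optimal.

3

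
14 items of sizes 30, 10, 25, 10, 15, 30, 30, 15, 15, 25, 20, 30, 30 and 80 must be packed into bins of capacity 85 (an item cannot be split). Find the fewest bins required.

Total = 80 + 30 + 30 + 30 + 30 + 30 + 25 + 25 + 20 + 15 + 15 + 15 + 10 + 10 = 365.
Lower bound: ⌈365/85⌉ = 5 bins.
A packing using 5 bins:
  bin 1: 80 = 80
  bin 2: 30 + 30 + 25 = 85
  bin 3: 30 + 30 + 25 = 85
  bin 4: 30 + 20 + 15 + 15 = 80
  bin 5: 15 + 10 + 10 = 35
This matches the lower bound, so 5 is optimal.

5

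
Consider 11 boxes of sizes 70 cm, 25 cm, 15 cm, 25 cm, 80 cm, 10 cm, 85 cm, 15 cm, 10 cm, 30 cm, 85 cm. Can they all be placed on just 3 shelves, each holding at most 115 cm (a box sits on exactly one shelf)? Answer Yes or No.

No

Total = 450 cm; ⌈450/115⌉ = 4.
At least 4 shelves are required, but only 3 are allowed.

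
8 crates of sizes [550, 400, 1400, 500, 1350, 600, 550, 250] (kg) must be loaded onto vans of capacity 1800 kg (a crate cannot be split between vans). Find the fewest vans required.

4

Total = 1400 + 1350 + 600 + 550 + 550 + 500 + 400 + 250 = 5600 kg.
Lower bound: ⌈5600/1800⌉ = 4 vans.
A packing using 4 vans:
  van 1: 1400 + 400 = 1800
  van 2: 1350 + 250 = 1600
  van 3: 600 + 550 + 550 = 1700
  van 4: 500 = 500
This matches the lower bound, so 4 is optimal.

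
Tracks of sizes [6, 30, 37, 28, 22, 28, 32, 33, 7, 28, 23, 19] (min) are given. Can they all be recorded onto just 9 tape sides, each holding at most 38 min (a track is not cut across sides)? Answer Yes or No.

No

Total = 293 min; ⌈293/38⌉ = 8.
9 tracks each exceed half the capacity and cannot share a side, forcing at least 9 tape sides.
The bound of 9 does not rule out 9, but exhaustive search shows no assignment into 9 tape sides of capacity 38 min exists — the minimum is 10.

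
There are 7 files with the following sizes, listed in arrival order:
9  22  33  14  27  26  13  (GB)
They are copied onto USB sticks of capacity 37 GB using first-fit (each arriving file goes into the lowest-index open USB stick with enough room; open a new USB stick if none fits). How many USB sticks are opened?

5

  9 → USB stick 1 (new)  [load 9/37]
  22 → USB stick 1  [load 31/37]
  33 → USB stick 2 (new)  [load 33/37]
  14 → USB stick 3 (new)  [load 14/37]
  27 → USB stick 4 (new)  [load 27/37]
  26 → USB stick 5 (new)  [load 26/37]
  13 → USB stick 3  [load 27/37]
5 USB sticks opened.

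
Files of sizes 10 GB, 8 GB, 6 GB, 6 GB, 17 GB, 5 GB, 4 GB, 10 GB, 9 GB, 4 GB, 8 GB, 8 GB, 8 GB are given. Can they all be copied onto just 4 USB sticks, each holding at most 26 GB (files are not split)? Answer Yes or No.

A valid assignment using 4 USB sticks:
  USB stick 1: 17 + 9 = 26
  USB stick 2: 10 + 10 + 6 = 26
  USB stick 3: 8 + 8 + 6 + 4 = 26
  USB stick 4: 8 + 8 + 5 + 4 = 25
Every load is within 26 GB, so 4 USB sticks suffice.

Yes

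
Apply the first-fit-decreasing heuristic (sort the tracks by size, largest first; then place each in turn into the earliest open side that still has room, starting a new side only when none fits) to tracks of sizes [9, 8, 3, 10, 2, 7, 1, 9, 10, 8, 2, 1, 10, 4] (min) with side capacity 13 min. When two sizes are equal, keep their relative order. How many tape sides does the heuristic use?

Sorted descending: 10, 10, 10, 9, 9, 8, 8, 7, 4, 3, 2, 2, 1, 1.
  10 → side 1 (new)  [load 10/13]
  10 → side 2 (new)  [load 10/13]
  10 → side 3 (new)  [load 10/13]
  9 → side 4 (new)  [load 9/13]
  9 → side 5 (new)  [load 9/13]
  8 → side 6 (new)  [load 8/13]
  8 → side 7 (new)  [load 8/13]
  7 → side 8 (new)  [load 7/13]
  4 → side 4  [load 13/13]
  3 → side 1  [load 13/13]
  2 → side 2  [load 12/13]
  2 → side 3  [load 12/13]
  1 → side 2  [load 13/13]
  1 → side 3  [load 13/13]
8 tape sides opened.

8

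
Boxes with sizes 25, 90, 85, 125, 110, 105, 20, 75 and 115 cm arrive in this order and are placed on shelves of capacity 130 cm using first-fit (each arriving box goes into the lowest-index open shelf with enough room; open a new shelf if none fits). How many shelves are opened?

  25 → shelf 1 (new)  [load 25/130]
  90 → shelf 1  [load 115/130]
  85 → shelf 2 (new)  [load 85/130]
  125 → shelf 3 (new)  [load 125/130]
  110 → shelf 4 (new)  [load 110/130]
  105 → shelf 5 (new)  [load 105/130]
  20 → shelf 2  [load 105/130]
  75 → shelf 6 (new)  [load 75/130]
  115 → shelf 7 (new)  [load 115/130]
7 shelves opened.

7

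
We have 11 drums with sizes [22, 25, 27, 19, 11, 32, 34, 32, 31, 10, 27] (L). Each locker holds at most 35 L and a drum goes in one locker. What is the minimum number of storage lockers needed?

Total = 34 + 32 + 32 + 31 + 27 + 27 + 25 + 22 + 19 + 11 + 10 = 270 L.
Lower bound: ⌈270/35⌉ = 8 storage lockers.
Also, 9 drums each exceed 35/2 L, and no two of those can share a locker, so at least 9 storage lockers are needed.
A packing using 9 storage lockers:
  locker 1: 34 = 34
  locker 2: 32 = 32
  locker 3: 32 = 32
  locker 4: 31 = 31
  locker 5: 27 = 27
  locker 6: 27 = 27
  locker 7: 25 + 10 = 35
  locker 8: 22 + 11 = 33
  locker 9: 19 = 19
This matches the lower bound, so 9 is optimal.

9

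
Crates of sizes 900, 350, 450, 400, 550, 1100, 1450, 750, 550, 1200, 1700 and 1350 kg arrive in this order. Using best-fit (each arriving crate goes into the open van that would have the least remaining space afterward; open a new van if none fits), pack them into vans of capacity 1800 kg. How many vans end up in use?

  900 → van 1 (new)  [load 900/1800]
  350 → van 1  [load 1250/1800]
  450 → van 1  [load 1700/1800]
  400 → van 2 (new)  [load 400/1800]
  550 → van 2  [load 950/1800]
  1100 → van 3 (new)  [load 1100/1800]
  1450 → van 4 (new)  [load 1450/1800]
  750 → van 2  [load 1700/1800]
  550 → van 3  [load 1650/1800]
  1200 → van 5 (new)  [load 1200/1800]
  1700 → van 6 (new)  [load 1700/1800]
  1350 → van 7 (new)  [load 1350/1800]
7 vans opened.

7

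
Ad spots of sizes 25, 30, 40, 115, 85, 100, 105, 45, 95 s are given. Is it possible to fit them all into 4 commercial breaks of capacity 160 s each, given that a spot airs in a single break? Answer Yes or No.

Total = 640 s; ⌈640/160⌉ = 4.
5 ad spots each exceed half the capacity and cannot share a break, forcing at least 5 commercial breaks.
At least 5 commercial breaks are required, but only 4 are allowed.

No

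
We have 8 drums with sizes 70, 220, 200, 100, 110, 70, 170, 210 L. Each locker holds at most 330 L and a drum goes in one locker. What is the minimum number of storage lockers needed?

4

Total = 220 + 210 + 200 + 170 + 110 + 100 + 70 + 70 = 1150 L.
Lower bound: ⌈1150/330⌉ = 4 storage lockers.
A packing using 4 storage lockers:
  locker 1: 220 + 110 = 330
  locker 2: 210 + 100 = 310
  locker 3: 200 + 70 = 270
  locker 4: 170 + 70 = 240
This matches the lower bound, so 4 is optimal.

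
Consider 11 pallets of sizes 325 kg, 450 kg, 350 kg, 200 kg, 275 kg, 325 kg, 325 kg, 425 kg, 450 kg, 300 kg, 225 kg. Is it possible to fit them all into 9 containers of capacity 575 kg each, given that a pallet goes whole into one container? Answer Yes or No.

Yes

A valid assignment using 8 containers:
  container 1: 450 = 450
  container 2: 450 = 450
  container 3: 425 = 425
  container 4: 350 + 225 = 575
  container 5: 325 + 200 = 525
  container 6: 325 = 325
  container 7: 325 = 325
  container 8: 300 + 275 = 575
That uses only 8 ≤ 9, so 9 containers are enough.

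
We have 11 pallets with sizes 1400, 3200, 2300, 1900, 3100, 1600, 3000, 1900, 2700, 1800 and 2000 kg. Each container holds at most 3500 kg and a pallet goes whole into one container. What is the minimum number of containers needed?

9

Total = 3200 + 3100 + 3000 + 2700 + 2300 + 2000 + 1900 + 1900 + 1800 + 1600 + 1400 = 24900 kg.
Lower bound: ⌈24900/3500⌉ = 8 containers.
Also, 9 pallets each exceed 1750 kg, and no two of those can share a container, so at least 9 containers are needed.
A packing using 9 containers:
  container 1: 3200 = 3200
  container 2: 3100 = 3100
  container 3: 3000 = 3000
  container 4: 2700 = 2700
  container 5: 2300 = 2300
  container 6: 2000 + 1400 = 3400
  container 7: 1900 + 1600 = 3500
  container 8: 1900 = 1900
  container 9: 1800 = 1800
This matches the lower bound, so 9 is optimal.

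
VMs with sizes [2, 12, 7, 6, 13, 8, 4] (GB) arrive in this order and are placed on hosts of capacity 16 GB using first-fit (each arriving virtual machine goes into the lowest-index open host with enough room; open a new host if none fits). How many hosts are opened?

  2 → host 1 (new)  [load 2/16]
  12 → host 1  [load 14/16]
  7 → host 2 (new)  [load 7/16]
  6 → host 2  [load 13/16]
  13 → host 3 (new)  [load 13/16]
  8 → host 4 (new)  [load 8/16]
  4 → host 4  [load 12/16]
4 hosts opened.

4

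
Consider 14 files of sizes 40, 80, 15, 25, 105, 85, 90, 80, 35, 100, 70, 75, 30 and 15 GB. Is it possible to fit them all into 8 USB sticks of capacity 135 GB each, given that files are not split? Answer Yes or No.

A valid assignment using 8 USB sticks:
  USB stick 1: 105 + 30 = 135
  USB stick 2: 100 + 35 = 135
  USB stick 3: 90 + 40 = 130
  USB stick 4: 85 + 25 + 15 = 125
  USB stick 5: 80 + 15 = 95
  USB stick 6: 80 = 80
  USB stick 7: 75 = 75
  USB stick 8: 70 = 70
Every load is within 135 GB, so 8 USB sticks suffice.

Yes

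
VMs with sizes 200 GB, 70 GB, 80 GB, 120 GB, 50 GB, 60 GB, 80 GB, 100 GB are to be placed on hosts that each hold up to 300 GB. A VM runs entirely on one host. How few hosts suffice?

3

Total = 200 + 120 + 100 + 80 + 80 + 70 + 60 + 50 = 760 GB.
Lower bound: ⌈760/300⌉ = 3 hosts.
A packing using 3 hosts:
  host 1: 200 + 100 = 300
  host 2: 120 + 80 + 80 = 280
  host 3: 70 + 60 + 50 = 180
This matches the lower bound, so 3 is optimal.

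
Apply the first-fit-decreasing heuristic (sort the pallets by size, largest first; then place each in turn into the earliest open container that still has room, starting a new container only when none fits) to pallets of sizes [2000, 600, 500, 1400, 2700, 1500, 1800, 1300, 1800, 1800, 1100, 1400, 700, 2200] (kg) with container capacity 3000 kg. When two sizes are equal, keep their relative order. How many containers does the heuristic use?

8

Sorted descending: 2700, 2200, 2000, 1800, 1800, 1800, 1500, 1400, 1400, 1300, 1100, 700, 600, 500.
  2700 → container 1 (new)  [load 2700/3000]
  2200 → container 2 (new)  [load 2200/3000]
  2000 → container 3 (new)  [load 2000/3000]
  1800 → container 4 (new)  [load 1800/3000]
  1800 → container 5 (new)  [load 1800/3000]
  1800 → container 6 (new)  [load 1800/3000]
  1500 → container 7 (new)  [load 1500/3000]
  1400 → container 7  [load 2900/3000]
  1400 → container 8 (new)  [load 1400/3000]
  1300 → container 8  [load 2700/3000]
  1100 → container 4  [load 2900/3000]
  700 → container 2  [load 2900/3000]
  600 → container 3  [load 2600/3000]
  500 → container 5  [load 2300/3000]
8 containers opened.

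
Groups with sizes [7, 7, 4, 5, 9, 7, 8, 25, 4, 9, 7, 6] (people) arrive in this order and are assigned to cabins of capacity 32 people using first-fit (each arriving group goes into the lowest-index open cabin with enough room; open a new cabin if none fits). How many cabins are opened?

4

  7 → cabin 1 (new)  [load 7/32]
  7 → cabin 1  [load 14/32]
  4 → cabin 1  [load 18/32]
  5 → cabin 1  [load 23/32]
  9 → cabin 1  [load 32/32]
  7 → cabin 2 (new)  [load 7/32]
  8 → cabin 2  [load 15/32]
  25 → cabin 3 (new)  [load 25/32]
  4 → cabin 2  [load 19/32]
  9 → cabin 2  [load 28/32]
  7 → cabin 3  [load 32/32]
  6 → cabin 4 (new)  [load 6/32]
4 cabins opened.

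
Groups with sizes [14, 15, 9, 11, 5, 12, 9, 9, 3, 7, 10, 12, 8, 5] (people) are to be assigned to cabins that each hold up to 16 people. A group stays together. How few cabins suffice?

Total = 15 + 14 + 12 + 12 + 11 + 10 + 9 + 9 + 9 + 8 + 7 + 5 + 5 + 3 = 129 people.
Lower bound: ⌈129/16⌉ = 9 cabins.
A packing using 10 cabins:
  cabin 1: 15 = 15
  cabin 2: 14 = 14
  cabin 3: 12 + 3 = 15
  cabin 4: 12 = 12
  cabin 5: 11 + 5 = 16
  cabin 6: 10 + 5 = 15
  cabin 7: 9 + 7 = 16
  cabin 8: 9 = 9
  cabin 9: 9 = 9
  cabin 10: 8 = 8
No arrangement into 9 cabins stays within capacity, so 10 is optimal.

10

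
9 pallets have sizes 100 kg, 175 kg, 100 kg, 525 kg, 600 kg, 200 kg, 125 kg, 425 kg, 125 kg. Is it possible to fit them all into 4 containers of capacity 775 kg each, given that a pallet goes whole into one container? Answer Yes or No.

A valid assignment using 4 containers:
  container 1: 600 + 175 = 775
  container 2: 525 + 200 = 725
  container 3: 425 + 125 + 125 + 100 = 775
  container 4: 100 = 100
Every load is within 775 kg, so 4 containers suffice.

Yes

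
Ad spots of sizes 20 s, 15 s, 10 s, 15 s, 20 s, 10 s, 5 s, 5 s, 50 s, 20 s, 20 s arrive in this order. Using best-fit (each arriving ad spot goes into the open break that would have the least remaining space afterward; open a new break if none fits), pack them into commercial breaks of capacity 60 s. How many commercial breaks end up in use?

  20 → break 1 (new)  [load 20/60]
  15 → break 1  [load 35/60]
  10 → break 1  [load 45/60]
  15 → break 1  [load 60/60]
  20 → break 2 (new)  [load 20/60]
  10 → break 2  [load 30/60]
  5 → break 2  [load 35/60]
  5 → break 2  [load 40/60]
  50 → break 3 (new)  [load 50/60]
  20 → break 2  [load 60/60]
  20 → break 4 (new)  [load 20/60]
4 commercial breaks opened.

4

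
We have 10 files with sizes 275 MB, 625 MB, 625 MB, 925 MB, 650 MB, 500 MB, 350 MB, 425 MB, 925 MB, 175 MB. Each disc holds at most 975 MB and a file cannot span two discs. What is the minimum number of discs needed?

6

Total = 925 + 925 + 650 + 625 + 625 + 500 + 425 + 350 + 275 + 175 = 5475 MB.
Lower bound: ⌈5475/975⌉ = 6 discs.
A packing using 6 discs:
  disc 1: 925 = 925
  disc 2: 925 = 925
  disc 3: 650 + 275 = 925
  disc 4: 625 + 350 = 975
  disc 5: 625 + 175 = 800
  disc 6: 500 + 425 = 925
This matches the lower bound, so 6 is optimal.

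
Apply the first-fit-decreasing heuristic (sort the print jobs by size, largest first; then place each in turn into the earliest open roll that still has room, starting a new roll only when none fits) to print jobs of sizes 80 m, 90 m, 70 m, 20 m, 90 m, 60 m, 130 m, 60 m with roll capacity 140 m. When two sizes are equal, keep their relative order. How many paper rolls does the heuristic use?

5

Sorted descending: 130, 90, 90, 80, 70, 60, 60, 20.
  130 → roll 1 (new)  [load 130/140]
  90 → roll 2 (new)  [load 90/140]
  90 → roll 3 (new)  [load 90/140]
  80 → roll 4 (new)  [load 80/140]
  70 → roll 5 (new)  [load 70/140]
  60 → roll 4  [load 140/140]
  60 → roll 5  [load 130/140]
  20 → roll 2  [load 110/140]
5 paper rolls opened.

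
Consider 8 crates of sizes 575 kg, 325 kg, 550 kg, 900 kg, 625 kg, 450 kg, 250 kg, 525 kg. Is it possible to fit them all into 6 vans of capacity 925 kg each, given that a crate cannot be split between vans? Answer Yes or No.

Yes

A valid assignment using 6 vans:
  van 1: 900 = 900
  van 2: 625 + 250 = 875
  van 3: 575 + 325 = 900
  van 4: 550 = 550
  van 5: 525 = 525
  van 6: 450 = 450
Every load is within 925 kg, so 6 vans suffice.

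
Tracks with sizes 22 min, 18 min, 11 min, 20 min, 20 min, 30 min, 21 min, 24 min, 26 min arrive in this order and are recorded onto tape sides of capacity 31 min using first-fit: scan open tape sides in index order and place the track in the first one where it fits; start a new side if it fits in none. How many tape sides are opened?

8

  22 → side 1 (new)  [load 22/31]
  18 → side 2 (new)  [load 18/31]
  11 → side 2  [load 29/31]
  20 → side 3 (new)  [load 20/31]
  20 → side 4 (new)  [load 20/31]
  30 → side 5 (new)  [load 30/31]
  21 → side 6 (new)  [load 21/31]
  24 → side 7 (new)  [load 24/31]
  26 → side 8 (new)  [load 26/31]
8 tape sides opened.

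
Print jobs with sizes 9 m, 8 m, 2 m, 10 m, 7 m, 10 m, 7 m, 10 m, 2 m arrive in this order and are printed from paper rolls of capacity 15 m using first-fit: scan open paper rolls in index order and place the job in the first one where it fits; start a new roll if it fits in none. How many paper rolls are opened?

  9 → roll 1 (new)  [load 9/15]
  8 → roll 2 (new)  [load 8/15]
  2 → roll 1  [load 11/15]
  10 → roll 3 (new)  [load 10/15]
  7 → roll 2  [load 15/15]
  10 → roll 4 (new)  [load 10/15]
  7 → roll 5 (new)  [load 7/15]
  10 → roll 6 (new)  [load 10/15]
  2 → roll 1  [load 13/15]
6 paper rolls opened.

6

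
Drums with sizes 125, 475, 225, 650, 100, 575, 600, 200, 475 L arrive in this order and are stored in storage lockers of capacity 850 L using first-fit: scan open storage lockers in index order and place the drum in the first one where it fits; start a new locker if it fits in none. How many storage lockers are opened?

  125 → locker 1 (new)  [load 125/850]
  475 → locker 1  [load 600/850]
  225 → locker 1  [load 825/850]
  650 → locker 2 (new)  [load 650/850]
  100 → locker 2  [load 750/850]
  575 → locker 3 (new)  [load 575/850]
  600 → locker 4 (new)  [load 600/850]
  200 → locker 3  [load 775/850]
  475 → locker 5 (new)  [load 475/850]
5 storage lockers opened.

5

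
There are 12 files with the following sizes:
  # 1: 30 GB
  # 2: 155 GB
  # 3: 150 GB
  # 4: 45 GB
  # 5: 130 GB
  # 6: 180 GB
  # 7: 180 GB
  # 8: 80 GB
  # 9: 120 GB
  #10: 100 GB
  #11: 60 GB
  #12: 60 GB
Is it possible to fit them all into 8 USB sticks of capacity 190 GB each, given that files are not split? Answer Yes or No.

A valid assignment using 8 USB sticks:
  USB stick 1: 180 = 180
  USB stick 2: 180 = 180
  USB stick 3: 155 + 30 = 185
  USB stick 4: 150 = 150
  USB stick 5: 130 + 60 = 190
  USB stick 6: 120 + 60 = 180
  USB stick 7: 100 + 80 = 180
  USB stick 8: 45 = 45
Every load is within 190 GB, so 8 USB sticks suffice.

Yes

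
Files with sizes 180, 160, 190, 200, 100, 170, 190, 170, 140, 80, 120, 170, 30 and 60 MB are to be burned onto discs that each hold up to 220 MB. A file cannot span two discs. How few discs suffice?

Total = 200 + 190 + 190 + 180 + 170 + 170 + 170 + 160 + 140 + 120 + 100 + 80 + 60 + 30 = 1960 MB.
Lower bound: ⌈1960/220⌉ = 9 discs.
Also, 10 files each exceed 110 MB, and no two of those can share a disc, so at least 10 discs are needed.
A packing using 10 discs:
  disc 1: 200 = 200
  disc 2: 190 + 30 = 220
  disc 3: 190 = 190
  disc 4: 180 = 180
  disc 5: 170 = 170
  disc 6: 170 = 170
  disc 7: 170 = 170
  disc 8: 160 + 60 = 220
  disc 9: 140 + 80 = 220
  disc 10: 120 + 100 = 220
This matches the lower bound, so 10 is optimal.

10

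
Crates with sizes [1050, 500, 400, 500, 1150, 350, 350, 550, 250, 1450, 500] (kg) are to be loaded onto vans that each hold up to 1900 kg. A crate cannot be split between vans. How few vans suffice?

4

Total = 1450 + 1150 + 1050 + 550 + 500 + 500 + 500 + 400 + 350 + 350 + 250 = 7050 kg.
Lower bound: ⌈7050/1900⌉ = 4 vans.
A packing using 4 vans:
  van 1: 1450 + 400 = 1850
  van 2: 1150 + 550 = 1700
  van 3: 1050 + 500 + 350 = 1900
  van 4: 500 + 500 + 350 + 250 = 1600
This matches the lower bound, so 4 is optimal.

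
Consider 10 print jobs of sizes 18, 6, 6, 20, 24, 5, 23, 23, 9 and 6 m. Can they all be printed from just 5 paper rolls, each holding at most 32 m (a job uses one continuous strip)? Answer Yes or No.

Yes

A valid assignment using 5 paper rolls:
  roll 1: 24 + 6 = 30
  roll 2: 23 + 9 = 32
  roll 3: 23 + 6 = 29
  roll 4: 20 + 6 + 5 = 31
  roll 5: 18 = 18
Every load is within 32 m, so 5 paper rolls suffice.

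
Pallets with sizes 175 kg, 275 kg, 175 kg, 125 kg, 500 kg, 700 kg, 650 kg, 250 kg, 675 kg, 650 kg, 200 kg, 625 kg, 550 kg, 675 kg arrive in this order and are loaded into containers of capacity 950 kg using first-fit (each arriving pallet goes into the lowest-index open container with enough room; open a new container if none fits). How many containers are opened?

9

  175 → container 1 (new)  [load 175/950]
  275 → container 1  [load 450/950]
  175 → container 1  [load 625/950]
  125 → container 1  [load 750/950]
  500 → container 2 (new)  [load 500/950]
  700 → container 3 (new)  [load 700/950]
  650 → container 4 (new)  [load 650/950]
  250 → container 2  [load 750/950]
  675 → container 5 (new)  [load 675/950]
  650 → container 6 (new)  [load 650/950]
  200 → container 1  [load 950/950]
  625 → container 7 (new)  [load 625/950]
  550 → container 8 (new)  [load 550/950]
  675 → container 9 (new)  [load 675/950]
9 containers opened.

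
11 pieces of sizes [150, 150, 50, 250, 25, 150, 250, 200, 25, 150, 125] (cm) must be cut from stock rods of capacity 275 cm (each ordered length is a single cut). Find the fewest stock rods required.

7

Total = 250 + 250 + 200 + 150 + 150 + 150 + 150 + 125 + 50 + 25 + 25 = 1525 cm.
Lower bound: ⌈1525/275⌉ = 6 stock rods.
Also, 7 pieces each exceed 275/2 cm, and no two of those can share a stock rod, so at least 7 stock rods are needed.
A packing using 7 stock rods:
  stock rod 1: 250 + 25 = 275
  stock rod 2: 250 + 25 = 275
  stock rod 3: 200 + 50 = 250
  stock rod 4: 150 + 125 = 275
  stock rod 5: 150 = 150
  stock rod 6: 150 = 150
  stock rod 7: 150 = 150
This matches the lower bound, so 7 is optimal.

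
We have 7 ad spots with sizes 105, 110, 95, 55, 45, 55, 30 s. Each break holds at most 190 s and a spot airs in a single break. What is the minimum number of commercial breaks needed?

Total = 110 + 105 + 95 + 55 + 55 + 45 + 30 = 495 s.
Lower bound: ⌈495/190⌉ = 3 commercial breaks.
A packing using 3 commercial breaks:
  break 1: 110 + 55 = 165
  break 2: 105 + 55 + 30 = 190
  break 3: 95 + 45 = 140
This matches the lower bound, so 3 is optimal.

3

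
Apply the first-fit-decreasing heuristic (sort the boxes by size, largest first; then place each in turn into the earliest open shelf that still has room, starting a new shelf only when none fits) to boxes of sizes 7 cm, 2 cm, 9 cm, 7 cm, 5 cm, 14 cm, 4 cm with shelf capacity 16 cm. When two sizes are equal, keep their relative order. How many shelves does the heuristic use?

Sorted descending: 14, 9, 7, 7, 5, 4, 2.
  14 → shelf 1 (new)  [load 14/16]
  9 → shelf 2 (new)  [load 9/16]
  7 → shelf 2  [load 16/16]
  7 → shelf 3 (new)  [load 7/16]
  5 → shelf 3  [load 12/16]
  4 → shelf 3  [load 16/16]
  2 → shelf 1  [load 16/16]
3 shelves opened.

3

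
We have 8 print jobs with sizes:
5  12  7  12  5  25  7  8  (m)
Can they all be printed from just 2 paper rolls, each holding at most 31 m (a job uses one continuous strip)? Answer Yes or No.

Total = 81 m; ⌈81/31⌉ = 3.
At least 3 paper rolls are required, but only 2 are allowed.

No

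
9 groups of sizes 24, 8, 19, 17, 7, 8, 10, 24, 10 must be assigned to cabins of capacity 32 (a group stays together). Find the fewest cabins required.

Total = 24 + 24 + 19 + 17 + 10 + 10 + 8 + 8 + 7 = 127.
Lower bound: ⌈127/32⌉ = 4 cabins.
A packing using 5 cabins:
  cabin 1: 24 + 8 = 32
  cabin 2: 24 + 8 = 32
  cabin 3: 19 + 10 = 29
  cabin 4: 17 + 10 = 27
  cabin 5: 7 = 7
No arrangement into 4 cabins stays within capacity, so 5 is optimal.

5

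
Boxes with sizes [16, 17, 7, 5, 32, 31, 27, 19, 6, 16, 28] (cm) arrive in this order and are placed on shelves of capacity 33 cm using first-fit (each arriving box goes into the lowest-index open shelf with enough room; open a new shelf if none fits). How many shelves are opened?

  16 → shelf 1 (new)  [load 16/33]
  17 → shelf 1  [load 33/33]
  7 → shelf 2 (new)  [load 7/33]
  5 → shelf 2  [load 12/33]
  32 → shelf 3 (new)  [load 32/33]
  31 → shelf 4 (new)  [load 31/33]
  27 → shelf 5 (new)  [load 27/33]
  19 → shelf 2  [load 31/33]
  6 → shelf 5  [load 33/33]
  16 → shelf 6 (new)  [load 16/33]
  28 → shelf 7 (new)  [load 28/33]
7 shelves opened.

7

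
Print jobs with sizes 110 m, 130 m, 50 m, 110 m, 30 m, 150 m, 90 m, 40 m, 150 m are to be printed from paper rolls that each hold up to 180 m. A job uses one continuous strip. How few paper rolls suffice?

6

Total = 150 + 150 + 130 + 110 + 110 + 90 + 50 + 40 + 30 = 860 m.
Lower bound: ⌈860/180⌉ = 5 paper rolls.
A packing using 6 paper rolls:
  roll 1: 150 + 30 = 180
  roll 2: 150 = 150
  roll 3: 130 + 50 = 180
  roll 4: 110 + 40 = 150
  roll 5: 110 = 110
  roll 6: 90 = 90
No arrangement into 5 paper rolls stays within capacity, so 6 is optimal.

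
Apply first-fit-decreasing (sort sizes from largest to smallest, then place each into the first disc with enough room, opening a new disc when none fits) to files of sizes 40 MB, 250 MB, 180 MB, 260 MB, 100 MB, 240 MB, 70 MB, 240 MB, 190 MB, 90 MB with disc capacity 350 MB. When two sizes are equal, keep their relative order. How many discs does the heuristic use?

6

Sorted descending: 260, 250, 240, 240, 190, 180, 100, 90, 70, 40.
  260 → disc 1 (new)  [load 260/350]
  250 → disc 2 (new)  [load 250/350]
  240 → disc 3 (new)  [load 240/350]
  240 → disc 4 (new)  [load 240/350]
  190 → disc 5 (new)  [load 190/350]
  180 → disc 6 (new)  [load 180/350]
  100 → disc 2  [load 350/350]
  90 → disc 1  [load 350/350]
  70 → disc 3  [load 310/350]
  40 → disc 3  [load 350/350]
6 discs opened.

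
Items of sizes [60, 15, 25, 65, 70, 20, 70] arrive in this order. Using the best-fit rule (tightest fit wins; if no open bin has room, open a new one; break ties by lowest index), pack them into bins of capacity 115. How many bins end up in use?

4

  60 → bin 1 (new)  [load 60/115]
  15 → bin 1  [load 75/115]
  25 → bin 1  [load 100/115]
  65 → bin 2 (new)  [load 65/115]
  70 → bin 3 (new)  [load 70/115]
  20 → bin 3  [load 90/115]
  70 → bin 4 (new)  [load 70/115]
4 bins opened.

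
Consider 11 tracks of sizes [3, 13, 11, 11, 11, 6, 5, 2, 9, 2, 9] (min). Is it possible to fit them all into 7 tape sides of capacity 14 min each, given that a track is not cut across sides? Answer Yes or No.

Yes

A valid assignment using 7 tape sides:
  side 1: 13 = 13
  side 2: 11 + 3 = 14
  side 3: 11 + 2 = 13
  side 4: 11 + 2 = 13
  side 5: 9 + 5 = 14
  side 6: 9 = 9
  side 7: 6 = 6
Every load is within 14 min, so 7 tape sides suffice.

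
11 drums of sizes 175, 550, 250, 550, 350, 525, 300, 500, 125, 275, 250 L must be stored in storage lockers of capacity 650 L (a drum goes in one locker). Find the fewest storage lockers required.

7

Total = 550 + 550 + 525 + 500 + 350 + 300 + 275 + 250 + 250 + 175 + 125 = 3850 L.
Lower bound: ⌈3850/650⌉ = 6 storage lockers.
A packing using 7 storage lockers:
  locker 1: 550 = 550
  locker 2: 550 = 550
  locker 3: 525 + 125 = 650
  locker 4: 500 = 500
  locker 5: 350 + 300 = 650
  locker 6: 275 + 250 = 525
  locker 7: 250 + 175 = 425
No arrangement into 6 storage lockers stays within capacity, so 7 is optimal.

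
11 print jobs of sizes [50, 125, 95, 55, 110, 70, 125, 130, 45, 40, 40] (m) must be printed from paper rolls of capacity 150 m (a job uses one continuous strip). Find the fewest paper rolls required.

Total = 130 + 125 + 125 + 110 + 95 + 70 + 55 + 50 + 45 + 40 + 40 = 885 m.
Lower bound: ⌈885/150⌉ = 6 paper rolls.
A packing using 7 paper rolls:
  roll 1: 130 = 130
  roll 2: 125 = 125
  roll 3: 125 = 125
  roll 4: 110 + 40 = 150
  roll 5: 95 + 55 = 150
  roll 6: 70 + 50 = 120
  roll 7: 45 + 40 = 85
No arrangement into 6 paper rolls stays within capacity, so 7 is optimal.

7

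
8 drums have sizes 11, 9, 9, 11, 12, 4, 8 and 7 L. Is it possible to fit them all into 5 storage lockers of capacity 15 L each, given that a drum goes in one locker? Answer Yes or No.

Total = 71 L; ⌈71/15⌉ = 5.
6 drums each exceed half the capacity and cannot share a locker, forcing at least 6 storage lockers.
At least 6 storage lockers are required, but only 5 are allowed.

No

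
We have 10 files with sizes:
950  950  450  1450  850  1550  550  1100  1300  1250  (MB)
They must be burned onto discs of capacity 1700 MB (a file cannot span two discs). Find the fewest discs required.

Total = 1550 + 1450 + 1300 + 1250 + 1100 + 950 + 950 + 850 + 550 + 450 = 10400 MB.
Lower bound: ⌈10400/1700⌉ = 7 discs.
A packing using 8 discs:
  disc 1: 1550 = 1550
  disc 2: 1450 = 1450
  disc 3: 1300 = 1300
  disc 4: 1250 + 450 = 1700
  disc 5: 1100 + 550 = 1650
  disc 6: 950 = 950
  disc 7: 950 = 950
  disc 8: 850 = 850
No arrangement into 7 discs stays within capacity, so 8 is optimal.

8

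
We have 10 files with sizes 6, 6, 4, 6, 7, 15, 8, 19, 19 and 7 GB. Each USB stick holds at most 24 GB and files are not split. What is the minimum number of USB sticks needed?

5

Total = 19 + 19 + 15 + 8 + 7 + 7 + 6 + 6 + 6 + 4 = 97 GB.
Lower bound: ⌈97/24⌉ = 5 USB sticks.
A packing using 5 USB sticks:
  USB stick 1: 19 + 4 = 23
  USB stick 2: 19 = 19
  USB stick 3: 15 + 8 = 23
  USB stick 4: 7 + 7 + 6 = 20
  USB stick 5: 6 + 6 = 12
This matches the lower bound, so 5 is optimal.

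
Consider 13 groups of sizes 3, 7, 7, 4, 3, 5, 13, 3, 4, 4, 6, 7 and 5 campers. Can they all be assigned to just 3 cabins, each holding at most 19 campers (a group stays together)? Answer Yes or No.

No

Total = 71 campers; ⌈71/19⌉ = 4.
At least 4 cabins are required, but only 3 are allowed.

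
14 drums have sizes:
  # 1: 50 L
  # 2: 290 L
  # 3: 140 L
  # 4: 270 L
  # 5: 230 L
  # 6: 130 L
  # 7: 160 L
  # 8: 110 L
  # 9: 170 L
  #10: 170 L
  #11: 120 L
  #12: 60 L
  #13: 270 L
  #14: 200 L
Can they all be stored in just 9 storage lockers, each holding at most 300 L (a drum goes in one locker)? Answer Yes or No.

Yes

A valid assignment using 9 storage lockers:
  locker 1: 290 = 290
  locker 2: 270 = 270
  locker 3: 270 = 270
  locker 4: 230 + 60 = 290
  locker 5: 200 + 50 = 250
  locker 6: 170 + 130 = 300
  locker 7: 170 + 120 = 290
  locker 8: 160 + 140 = 300
  locker 9: 110 = 110
Every load is within 300 L, so 9 storage lockers suffice.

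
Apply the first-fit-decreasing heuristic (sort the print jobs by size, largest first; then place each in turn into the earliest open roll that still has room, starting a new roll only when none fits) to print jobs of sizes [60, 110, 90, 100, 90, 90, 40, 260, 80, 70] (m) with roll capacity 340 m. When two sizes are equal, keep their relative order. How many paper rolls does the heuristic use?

Sorted descending: 260, 110, 100, 90, 90, 90, 80, 70, 60, 40.
  260 → roll 1 (new)  [load 260/340]
  110 → roll 2 (new)  [load 110/340]
  100 → roll 2  [load 210/340]
  90 → roll 2  [load 300/340]
  90 → roll 3 (new)  [load 90/340]
  90 → roll 3  [load 180/340]
  80 → roll 1  [load 340/340]
  70 → roll 3  [load 250/340]
  60 → roll 3  [load 310/340]
  40 → roll 2  [load 340/340]
3 paper rolls opened.

3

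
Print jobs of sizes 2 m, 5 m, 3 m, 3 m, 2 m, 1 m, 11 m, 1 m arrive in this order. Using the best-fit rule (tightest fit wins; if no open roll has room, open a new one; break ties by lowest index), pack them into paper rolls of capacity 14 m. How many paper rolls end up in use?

2

  2 → roll 1 (new)  [load 2/14]
  5 → roll 1  [load 7/14]
  3 → roll 1  [load 10/14]
  3 → roll 1  [load 13/14]
  2 → roll 2 (new)  [load 2/14]
  1 → roll 1  [load 14/14]
  11 → roll 2  [load 13/14]
  1 → roll 2  [load 14/14]
2 paper rolls opened.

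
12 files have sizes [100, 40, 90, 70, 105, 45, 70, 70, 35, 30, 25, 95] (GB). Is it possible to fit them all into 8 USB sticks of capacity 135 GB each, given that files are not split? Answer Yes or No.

Yes

A valid assignment using 7 USB sticks:
  USB stick 1: 105 + 30 = 135
  USB stick 2: 100 + 35 = 135
  USB stick 3: 95 + 40 = 135
  USB stick 4: 90 + 45 = 135
  USB stick 5: 70 + 25 = 95
  USB stick 6: 70 = 70
  USB stick 7: 70 = 70
That uses only 7 ≤ 8, so 8 USB sticks are enough.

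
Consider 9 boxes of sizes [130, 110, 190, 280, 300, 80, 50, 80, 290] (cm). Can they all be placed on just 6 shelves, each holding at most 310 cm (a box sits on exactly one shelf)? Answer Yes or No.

Yes

A valid assignment using 6 shelves:
  shelf 1: 300 = 300
  shelf 2: 290 = 290
  shelf 3: 280 = 280
  shelf 4: 190 + 110 = 300
  shelf 5: 130 + 80 + 80 = 290
  shelf 6: 50 = 50
Every load is within 310 cm, so 6 shelves suffice.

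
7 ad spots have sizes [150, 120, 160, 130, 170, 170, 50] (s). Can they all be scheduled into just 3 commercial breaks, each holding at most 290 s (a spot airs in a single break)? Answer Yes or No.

Total = 950 s; ⌈950/290⌉ = 4.
At least 4 commercial breaks are required, but only 3 are allowed.

No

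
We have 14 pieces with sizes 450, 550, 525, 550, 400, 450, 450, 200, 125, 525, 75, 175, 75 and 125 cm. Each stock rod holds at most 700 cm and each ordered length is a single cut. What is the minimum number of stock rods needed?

8

Total = 550 + 550 + 525 + 525 + 450 + 450 + 450 + 400 + 200 + 175 + 125 + 125 + 75 + 75 = 4675 cm.
Lower bound: ⌈4675/700⌉ = 7 stock rods.
Also, 8 pieces each exceed 350 cm, and no two of those can share a stock rod, so at least 8 stock rods are needed.
A packing using 8 stock rods:
  stock rod 1: 550 + 125 = 675
  stock rod 2: 550 + 125 = 675
  stock rod 3: 525 + 175 = 700
  stock rod 4: 525 + 75 + 75 = 675
  stock rod 5: 450 + 200 = 650
  stock rod 6: 450 = 450
  stock rod 7: 450 = 450
  stock rod 8: 400 = 400
This matches the lower bound, so 8 is optimal.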